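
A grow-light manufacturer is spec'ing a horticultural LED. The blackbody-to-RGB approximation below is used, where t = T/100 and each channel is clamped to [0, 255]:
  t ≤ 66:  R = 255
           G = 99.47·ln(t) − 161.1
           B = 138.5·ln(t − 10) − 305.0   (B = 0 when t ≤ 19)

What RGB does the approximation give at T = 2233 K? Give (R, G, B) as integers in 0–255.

(255, 148, 43)

t = 2233/100 = 22.33; the t ≤ 66 branch applies.
R = 255 by definition for t ≤ 66.
G = 99.47·ln 22.33 − 161.1 = 99.47·3.1059 − 161.1 = 147.847.
B = 138.5·ln(22.33 − 10) − 305.0 = 138.5·ln 12.33 − 305.0 = 138.5·2.5120 − 305.0 = 42.917.
Rounded: (255, 148, 43).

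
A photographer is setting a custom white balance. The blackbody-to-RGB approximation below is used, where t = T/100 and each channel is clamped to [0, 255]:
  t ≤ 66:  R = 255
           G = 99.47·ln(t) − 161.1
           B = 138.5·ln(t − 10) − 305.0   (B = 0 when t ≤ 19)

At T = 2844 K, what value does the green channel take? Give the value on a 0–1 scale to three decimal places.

t = 2844/100 = 28.44; the t ≤ 66 branch applies.
G = 99.47·ln 28.44 − 161.1 = 99.47·3.3478 − 161.1 = 171.905.
On a 0–1 scale: 171.905/255 = 0.6741 → 0.674.

0.674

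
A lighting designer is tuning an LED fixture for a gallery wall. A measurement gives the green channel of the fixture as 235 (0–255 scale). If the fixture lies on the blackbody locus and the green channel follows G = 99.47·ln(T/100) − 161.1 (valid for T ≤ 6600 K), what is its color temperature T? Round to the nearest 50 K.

ln t = (235 + 161.1) / 99.47 = 3.9821.
t = e^3.9821 = 53.630.
T = 100·t = 5363 K → 5350 K to the nearest 50 K.

5350 K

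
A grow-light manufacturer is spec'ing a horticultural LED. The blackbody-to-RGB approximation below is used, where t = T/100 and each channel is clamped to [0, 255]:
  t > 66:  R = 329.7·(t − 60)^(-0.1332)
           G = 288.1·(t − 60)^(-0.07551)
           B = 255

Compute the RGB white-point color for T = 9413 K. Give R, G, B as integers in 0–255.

t = 9413/100 = 94.13; the t > 66 branch applies.
R = 329.7·(94.13 − 60)^(-0.1332) = 329.7·34.13^(-0.1332) = 329.7·0.62487 = 206.018.
G = 288.1·(94.13 − 60)^(-0.07551) = 288.1·34.13^(-0.07551) = 288.1·0.76601 = 220.687.
B = 255 by definition for t > 66.
Rounded: (206, 221, 255).

R=206, G=221, B=255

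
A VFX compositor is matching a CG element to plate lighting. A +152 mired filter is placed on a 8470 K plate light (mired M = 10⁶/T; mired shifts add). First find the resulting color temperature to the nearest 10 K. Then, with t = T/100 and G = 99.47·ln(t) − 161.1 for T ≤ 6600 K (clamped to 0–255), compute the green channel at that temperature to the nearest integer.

M_in = 10⁶/8470 = 118.06; M_out = 118.06 + (+152) = 270.06.
T_out = 10⁶/270.06 = 3702.8 K → 3700 K; t = 37.
G = 99.47·ln 37 − 161.1 = 99.47·3.6109 − 161.1 = 198.078.
Rounded: 198.

198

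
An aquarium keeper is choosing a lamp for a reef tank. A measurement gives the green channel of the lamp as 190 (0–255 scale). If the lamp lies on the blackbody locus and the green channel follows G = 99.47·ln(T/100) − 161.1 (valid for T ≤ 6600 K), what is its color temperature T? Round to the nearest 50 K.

ln t = (190 + 161.1) / 99.47 = 3.5297.
t = e^3.5297 = 34.114.
T = 100·t = 3411 K → 3400 K to the nearest 50 K.

3400 K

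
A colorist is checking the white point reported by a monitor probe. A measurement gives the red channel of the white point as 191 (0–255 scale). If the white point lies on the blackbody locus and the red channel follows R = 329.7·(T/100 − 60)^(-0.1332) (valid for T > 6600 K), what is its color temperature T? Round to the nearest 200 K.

12000 K

(t − 60)^(-0.1332) = 191/329.7 = 0.57931.
t − 60 = 0.57931^(1/-0.1332) = 0.57931^(-7.508) = 60.245, so t = 120.245.
T = 100·t = 12025 K → 12000 K to the nearest 200 K.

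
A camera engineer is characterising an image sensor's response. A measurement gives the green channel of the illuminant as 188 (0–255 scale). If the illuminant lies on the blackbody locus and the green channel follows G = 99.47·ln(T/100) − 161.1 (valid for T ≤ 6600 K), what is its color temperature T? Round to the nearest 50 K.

3350 K

ln t = (188 + 161.1) / 99.47 = 3.5096.
t = e^3.5096 = 33.435.
T = 100·t = 3343 K → 3350 K to the nearest 50 K.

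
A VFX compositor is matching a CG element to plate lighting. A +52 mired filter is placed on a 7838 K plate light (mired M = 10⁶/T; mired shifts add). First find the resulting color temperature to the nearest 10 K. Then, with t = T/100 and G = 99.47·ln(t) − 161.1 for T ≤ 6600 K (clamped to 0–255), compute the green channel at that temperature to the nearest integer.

M_in = 10⁶/7838 = 127.58; M_out = 127.58 + (+52) = 179.58.
T_out = 10⁶/179.58 = 5568.4 K → 5570 K; t = 55.7.
G = 99.47·ln 55.7 − 161.1 = 99.47·4.0200 − 161.1 = 238.767.
Rounded: 239.

239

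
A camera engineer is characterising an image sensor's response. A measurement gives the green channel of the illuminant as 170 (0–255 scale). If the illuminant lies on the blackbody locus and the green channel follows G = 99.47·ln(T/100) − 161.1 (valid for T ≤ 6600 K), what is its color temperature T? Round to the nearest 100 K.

2800 K

ln t = (170 + 161.1) / 99.47 = 3.3286.
t = e^3.3286 = 27.900.
T = 100·t = 2790 K → 2800 K to the nearest 100 K.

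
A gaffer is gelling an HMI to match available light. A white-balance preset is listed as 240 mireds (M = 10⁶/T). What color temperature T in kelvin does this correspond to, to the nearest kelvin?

4167 K

T = 10⁶ / 240 = 4166.67 K → 4167 K.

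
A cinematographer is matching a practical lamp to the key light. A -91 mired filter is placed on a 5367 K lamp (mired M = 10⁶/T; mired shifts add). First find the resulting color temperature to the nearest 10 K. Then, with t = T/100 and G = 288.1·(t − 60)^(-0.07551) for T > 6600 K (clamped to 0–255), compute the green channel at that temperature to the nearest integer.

216

M_in = 10⁶/5367 = 186.32; M_out = 186.32 + (-91) = 95.32.
T_out = 10⁶/95.32 = 10490.6 K → 10490 K; t = 104.9.
G = 288.1·(104.9 − 60)^(-0.07551) = 288.1·44.9^(-0.07551) = 288.1·0.75031 = 216.163.
Rounded: 216.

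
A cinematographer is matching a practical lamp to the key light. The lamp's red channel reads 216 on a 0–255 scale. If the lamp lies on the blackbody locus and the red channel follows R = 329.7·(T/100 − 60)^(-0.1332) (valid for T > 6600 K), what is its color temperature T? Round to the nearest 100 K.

8400 K

(t − 60)^(-0.1332) = 216/329.7 = 0.65514.
t − 60 = 0.65514^(1/-0.1332) = 0.65514^(-7.508) = 23.926, so t = 83.926.
T = 100·t = 8393 K → 8400 K to the nearest 100 K.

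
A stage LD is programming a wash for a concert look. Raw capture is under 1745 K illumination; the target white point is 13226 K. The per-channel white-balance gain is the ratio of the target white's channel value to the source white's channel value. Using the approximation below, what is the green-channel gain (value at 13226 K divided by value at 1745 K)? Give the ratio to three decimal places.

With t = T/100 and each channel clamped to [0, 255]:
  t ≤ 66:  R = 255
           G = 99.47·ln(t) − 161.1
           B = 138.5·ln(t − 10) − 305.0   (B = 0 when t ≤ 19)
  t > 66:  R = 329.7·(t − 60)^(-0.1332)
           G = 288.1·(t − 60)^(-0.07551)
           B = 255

1.691

At 1745 K (t = 17.45):
  G = 99.47·ln 17.45 − 161.1 = 99.47·2.8593 − 161.1 = 123.319.
At 13226 K (t = 132.26):
  G = 288.1·(132.26 − 60)^(-0.07551) = 288.1·72.26^(-0.07551) = 288.1·0.72383 = 208.534.
Gain = 208.534 / 123.319 = 1.6910 → 1.691.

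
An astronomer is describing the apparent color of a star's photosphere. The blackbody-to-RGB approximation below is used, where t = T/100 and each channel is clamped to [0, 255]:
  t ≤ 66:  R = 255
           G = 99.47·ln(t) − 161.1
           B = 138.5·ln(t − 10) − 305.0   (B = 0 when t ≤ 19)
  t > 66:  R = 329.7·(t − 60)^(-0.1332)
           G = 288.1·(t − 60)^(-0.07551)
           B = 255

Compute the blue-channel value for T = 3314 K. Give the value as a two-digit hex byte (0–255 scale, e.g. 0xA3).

t = 3314/100 = 33.14; the t ≤ 66 branch applies.
B = 138.5·ln(33.14 − 10) − 305.0 = 138.5·ln 23.14 − 305.0 = 138.5·3.1416 − 305.0 = 130.106.
Rounded: 130; in hex, 0x82.

0x82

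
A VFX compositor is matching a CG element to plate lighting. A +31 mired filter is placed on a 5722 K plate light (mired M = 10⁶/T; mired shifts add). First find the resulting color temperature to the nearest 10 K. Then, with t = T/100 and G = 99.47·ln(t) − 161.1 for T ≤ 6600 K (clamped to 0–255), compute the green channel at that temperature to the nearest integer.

M_in = 10⁶/5722 = 174.76; M_out = 174.76 + (+31) = 205.76.
T_out = 10⁶/205.76 = 4859.9 K → 4860 K; t = 48.6.
G = 99.47·ln 48.6 − 161.1 = 99.47·3.8836 − 161.1 = 225.204.
Rounded: 225.

225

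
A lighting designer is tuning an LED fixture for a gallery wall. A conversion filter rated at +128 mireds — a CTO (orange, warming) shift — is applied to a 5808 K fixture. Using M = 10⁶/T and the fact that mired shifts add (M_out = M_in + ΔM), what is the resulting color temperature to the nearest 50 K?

M_in = 10⁶/5808 = 172.18 mireds.
M_out = 172.18 + (+128) = 300.18 mireds.
T_out = 10⁶/300.18 = 3331.4 K → 3350 K.

3350 K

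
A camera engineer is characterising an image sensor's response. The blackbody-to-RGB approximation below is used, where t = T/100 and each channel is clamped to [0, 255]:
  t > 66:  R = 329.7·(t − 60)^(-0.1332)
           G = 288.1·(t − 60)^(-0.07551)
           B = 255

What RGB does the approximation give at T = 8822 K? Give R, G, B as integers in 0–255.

R=211, G=224, B=255

t = 8822/100 = 88.22; the t > 66 branch applies.
R = 329.7·(88.22 − 60)^(-0.1332) = 329.7·28.22^(-0.1332) = 329.7·0.64089 = 211.303.
G = 288.1·(88.22 − 60)^(-0.07551) = 288.1·28.22^(-0.07551) = 288.1·0.77708 = 223.878.
B = 255 by definition for t > 66.
Rounded: (211, 224, 255).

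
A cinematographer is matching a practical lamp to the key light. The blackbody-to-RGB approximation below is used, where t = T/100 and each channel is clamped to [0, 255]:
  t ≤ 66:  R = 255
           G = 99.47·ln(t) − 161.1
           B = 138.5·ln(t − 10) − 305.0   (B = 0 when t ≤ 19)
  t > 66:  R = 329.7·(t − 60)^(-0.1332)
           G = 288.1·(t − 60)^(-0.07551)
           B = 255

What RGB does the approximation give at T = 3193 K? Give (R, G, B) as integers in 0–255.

(255, 183, 123)

t = 3193/100 = 31.93; the t ≤ 66 branch applies.
R = 255 by definition for t ≤ 66.
G = 99.47·ln 31.93 − 161.1 = 99.47·3.4635 − 161.1 = 183.419.
B = 138.5·ln(31.93 − 10) − 305.0 = 138.5·ln 21.93 − 305.0 = 138.5·3.0879 − 305.0 = 122.668.
Rounded: (255, 183, 123).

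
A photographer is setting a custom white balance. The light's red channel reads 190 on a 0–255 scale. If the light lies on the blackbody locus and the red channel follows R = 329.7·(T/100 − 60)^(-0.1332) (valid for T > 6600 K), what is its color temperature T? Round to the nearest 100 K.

12300 K

(t − 60)^(-0.1332) = 190/329.7 = 0.57628.
t − 60 = 0.57628^(1/-0.1332) = 0.57628^(-7.508) = 62.667, so t = 122.667.
T = 100·t = 12267 K → 12300 K to the nearest 100 K.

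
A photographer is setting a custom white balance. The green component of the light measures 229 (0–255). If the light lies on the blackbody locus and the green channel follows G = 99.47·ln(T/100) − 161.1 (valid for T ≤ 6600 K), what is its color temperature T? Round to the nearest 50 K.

5050 K

ln t = (229 + 161.1) / 99.47 = 3.9218.
t = e^3.9218 = 50.491.
T = 100·t = 5049 K → 5050 K to the nearest 50 K.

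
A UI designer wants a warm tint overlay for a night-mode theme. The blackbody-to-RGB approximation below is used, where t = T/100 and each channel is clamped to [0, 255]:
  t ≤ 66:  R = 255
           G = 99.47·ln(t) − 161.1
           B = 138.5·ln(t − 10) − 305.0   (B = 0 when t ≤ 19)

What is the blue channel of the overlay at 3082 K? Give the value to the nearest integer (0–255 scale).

115

t = 3082/100 = 30.82; the t ≤ 66 branch applies.
B = 138.5·ln(30.82 − 10) − 305.0 = 138.5·ln 20.82 − 305.0 = 138.5·3.0359 − 305.0 = 115.474.
Rounded: 115.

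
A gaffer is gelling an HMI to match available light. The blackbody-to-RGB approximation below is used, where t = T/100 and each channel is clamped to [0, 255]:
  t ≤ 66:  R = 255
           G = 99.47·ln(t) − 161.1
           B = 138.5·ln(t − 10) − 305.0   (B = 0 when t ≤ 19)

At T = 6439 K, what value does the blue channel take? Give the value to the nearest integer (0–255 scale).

t = 6439/100 = 64.39; the t ≤ 66 branch applies.
B = 138.5·ln(64.39 − 10) − 305.0 = 138.5·ln 54.39 − 305.0 = 138.5·3.9962 − 305.0 = 248.471.
Rounded: 248.

248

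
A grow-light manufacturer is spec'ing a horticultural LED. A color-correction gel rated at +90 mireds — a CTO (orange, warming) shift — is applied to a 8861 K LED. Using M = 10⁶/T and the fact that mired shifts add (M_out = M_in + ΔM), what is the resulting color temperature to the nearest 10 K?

4930 K

M_in = 10⁶/8861 = 112.85 mireds.
M_out = 112.85 + (+90) = 202.85 mireds.
T_out = 10⁶/202.85 = 4929.7 K → 4930 K.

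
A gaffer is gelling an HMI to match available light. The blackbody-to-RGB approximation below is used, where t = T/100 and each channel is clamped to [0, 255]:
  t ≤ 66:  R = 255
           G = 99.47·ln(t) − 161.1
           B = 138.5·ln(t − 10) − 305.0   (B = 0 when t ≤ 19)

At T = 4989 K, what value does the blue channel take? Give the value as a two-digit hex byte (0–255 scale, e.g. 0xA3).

t = 4989/100 = 49.89; the t ≤ 66 branch applies.
B = 138.5·ln(49.89 − 10) − 305.0 = 138.5·ln 39.89 − 305.0 = 138.5·3.6861 − 305.0 = 205.528.
Rounded: 206; in hex, 0xCE.

0xCE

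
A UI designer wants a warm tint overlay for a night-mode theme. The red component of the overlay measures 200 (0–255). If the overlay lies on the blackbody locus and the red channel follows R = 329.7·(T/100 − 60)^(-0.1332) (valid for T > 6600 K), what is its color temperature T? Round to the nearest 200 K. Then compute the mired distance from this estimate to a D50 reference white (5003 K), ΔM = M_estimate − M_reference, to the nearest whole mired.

-102 mireds

(t − 60)^(-0.1332) = 200/329.7 = 0.60661.
t − 60 = 0.60661^(1/-0.1332) = 0.60661^(-7.508) = 42.638, so t = 102.638.
T = 100·t = 10264 K → 10200 K to the nearest 200 K.
M_estimate = 10⁶/10200 = 98.04; M_reference = 10⁶/5003 = 199.88.
ΔM = 98.04 − 199.88 = -101.84 → -102 mireds.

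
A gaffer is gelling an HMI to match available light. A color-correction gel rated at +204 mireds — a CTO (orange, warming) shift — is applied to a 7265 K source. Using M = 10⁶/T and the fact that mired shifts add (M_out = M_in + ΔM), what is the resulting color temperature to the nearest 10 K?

2930 K

M_in = 10⁶/7265 = 137.65 mireds.
M_out = 137.65 + (+204) = 341.65 mireds.
T_out = 10⁶/341.65 = 2927.0 K → 2930 K.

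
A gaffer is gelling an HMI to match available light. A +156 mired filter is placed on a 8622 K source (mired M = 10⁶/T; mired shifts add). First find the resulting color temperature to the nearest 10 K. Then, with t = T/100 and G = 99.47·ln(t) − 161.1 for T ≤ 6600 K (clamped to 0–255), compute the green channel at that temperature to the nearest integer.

198

M_in = 10⁶/8622 = 115.98; M_out = 115.98 + (+156) = 271.98.
T_out = 10⁶/271.98 = 3676.7 K → 3680 K; t = 36.8.
G = 99.47·ln 36.8 − 161.1 = 99.47·3.6055 − 161.1 = 197.539.
Rounded: 198.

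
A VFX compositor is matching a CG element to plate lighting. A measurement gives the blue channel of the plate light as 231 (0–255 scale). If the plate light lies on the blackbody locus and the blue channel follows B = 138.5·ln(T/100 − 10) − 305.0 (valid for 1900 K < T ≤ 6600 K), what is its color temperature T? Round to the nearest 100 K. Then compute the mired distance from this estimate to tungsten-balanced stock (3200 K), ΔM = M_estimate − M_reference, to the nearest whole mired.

ln(t − 10) = (231 + 305.0) / 138.5 = 3.8700.
t − 10 = e^3.8700 = 47.944, so t = 57.944.
T = 100·t = 5794 K → 5800 K to the nearest 100 K.
M_estimate = 10⁶/5800 = 172.41; M_reference = 10⁶/3200 = 312.50.
ΔM = 172.41 − 312.50 = -140.09 → -140 mireds.

-140 mireds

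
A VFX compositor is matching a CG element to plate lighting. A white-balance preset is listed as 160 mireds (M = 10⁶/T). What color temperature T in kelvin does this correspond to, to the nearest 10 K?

T = 10⁶ / 160 = 6250.00 K → 6250 K.

6250 K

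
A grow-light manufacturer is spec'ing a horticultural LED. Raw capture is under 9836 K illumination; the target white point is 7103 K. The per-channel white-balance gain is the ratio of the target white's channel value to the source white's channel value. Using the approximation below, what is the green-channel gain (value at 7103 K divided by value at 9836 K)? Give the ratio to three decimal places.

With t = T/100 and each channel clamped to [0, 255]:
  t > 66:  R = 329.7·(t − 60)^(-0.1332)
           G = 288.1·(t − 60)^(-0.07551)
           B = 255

1.099

At 9836 K (t = 98.36):
  G = 288.1·(98.36 − 60)^(-0.07551) = 288.1·38.36^(-0.07551) = 288.1·0.75928 = 218.748.
At 7103 K (t = 71.03):
  G = 288.1·(71.03 − 60)^(-0.07551) = 288.1·11.03^(-0.07551) = 288.1·0.83421 = 240.336.
Gain = 240.336 / 218.748 = 1.0987 → 1.099.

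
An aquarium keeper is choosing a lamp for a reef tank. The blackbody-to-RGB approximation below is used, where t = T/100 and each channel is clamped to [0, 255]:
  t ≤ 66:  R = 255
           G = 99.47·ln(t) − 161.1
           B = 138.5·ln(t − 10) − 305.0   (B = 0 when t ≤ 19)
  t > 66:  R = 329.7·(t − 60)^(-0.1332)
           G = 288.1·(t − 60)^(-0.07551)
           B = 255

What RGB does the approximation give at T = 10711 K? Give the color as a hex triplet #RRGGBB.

#C5D7FF

t = 10711/100 = 107.11; the t > 66 branch applies.
R = 329.7·(107.11 − 60)^(-0.1332) = 329.7·47.11^(-0.1332) = 329.7·0.59861 = 197.361.
G = 288.1·(107.11 − 60)^(-0.07551) = 288.1·47.11^(-0.07551) = 288.1·0.74759 = 215.381.
B = 255 by definition for t > 66.
Rounded: (197, 215, 255).
In hex: #C5D7FF.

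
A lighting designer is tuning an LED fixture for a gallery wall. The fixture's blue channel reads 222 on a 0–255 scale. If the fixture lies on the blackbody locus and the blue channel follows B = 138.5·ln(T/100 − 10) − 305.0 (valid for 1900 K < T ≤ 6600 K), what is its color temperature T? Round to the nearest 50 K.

ln(t − 10) = (222 + 305.0) / 138.5 = 3.8051.
t − 10 = e^3.8051 = 44.928, so t = 54.928.
T = 100·t = 5493 K → 5500 K to the nearest 50 K.

5500 K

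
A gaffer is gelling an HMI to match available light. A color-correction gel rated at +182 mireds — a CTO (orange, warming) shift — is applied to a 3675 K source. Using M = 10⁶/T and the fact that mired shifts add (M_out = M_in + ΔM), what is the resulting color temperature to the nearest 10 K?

M_in = 10⁶/3675 = 272.11 mireds.
M_out = 272.11 + (+182) = 454.11 mireds.
T_out = 10⁶/454.11 = 2202.1 K → 2200 K.

2200 K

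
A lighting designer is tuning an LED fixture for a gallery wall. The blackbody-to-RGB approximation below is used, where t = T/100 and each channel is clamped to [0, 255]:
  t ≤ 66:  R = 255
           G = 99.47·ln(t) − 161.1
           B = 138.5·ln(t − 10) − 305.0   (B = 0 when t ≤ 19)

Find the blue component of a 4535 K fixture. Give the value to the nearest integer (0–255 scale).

t = 4535/100 = 45.35; the t ≤ 66 branch applies.
B = 138.5·ln(45.35 − 10) − 305.0 = 138.5·ln 35.35 − 305.0 = 138.5·3.5653 − 305.0 = 188.794.
Rounded: 189.

189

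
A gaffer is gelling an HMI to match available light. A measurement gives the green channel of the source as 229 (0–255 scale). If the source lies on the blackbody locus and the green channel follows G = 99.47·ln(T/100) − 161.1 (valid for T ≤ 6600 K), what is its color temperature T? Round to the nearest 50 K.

ln t = (229 + 161.1) / 99.47 = 3.9218.
t = e^3.9218 = 50.491.
T = 100·t = 5049 K → 5050 K to the nearest 50 K.

5050 K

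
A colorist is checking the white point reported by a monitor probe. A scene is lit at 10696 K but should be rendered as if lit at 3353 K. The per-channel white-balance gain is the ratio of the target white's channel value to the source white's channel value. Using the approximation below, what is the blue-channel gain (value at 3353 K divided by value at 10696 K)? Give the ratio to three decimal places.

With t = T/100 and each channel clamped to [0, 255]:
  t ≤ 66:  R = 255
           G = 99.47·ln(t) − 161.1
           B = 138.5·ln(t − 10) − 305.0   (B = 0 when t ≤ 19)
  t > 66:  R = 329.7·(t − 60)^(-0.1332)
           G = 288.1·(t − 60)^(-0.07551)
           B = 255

At 10696 K (t = 106.96):
  B = 255 by definition for t > 66.
At 3353 K (t = 33.53):
  B = 138.5·ln(33.53 − 10) − 305.0 = 138.5·ln 23.53 − 305.0 = 138.5·3.1583 − 305.0 = 132.421.
Gain = 132.421 / 255.000 = 0.5193 → 0.519.

0.519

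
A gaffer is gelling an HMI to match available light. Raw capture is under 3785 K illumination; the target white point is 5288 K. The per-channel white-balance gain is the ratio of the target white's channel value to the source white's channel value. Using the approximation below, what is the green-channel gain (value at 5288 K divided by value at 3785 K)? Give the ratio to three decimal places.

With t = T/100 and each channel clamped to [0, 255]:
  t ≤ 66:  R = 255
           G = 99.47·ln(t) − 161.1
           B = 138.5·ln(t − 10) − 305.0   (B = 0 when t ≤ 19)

At 3785 K (t = 37.85):
  G = 99.47·ln 37.85 − 161.1 = 99.47·3.6336 − 161.1 = 200.337.
At 5288 K (t = 52.88):
  G = 99.47·ln 52.88 − 161.1 = 99.47·3.9680 − 161.1 = 233.599.
Gain = 233.599 / 200.337 = 1.1660 → 1.166.

1.166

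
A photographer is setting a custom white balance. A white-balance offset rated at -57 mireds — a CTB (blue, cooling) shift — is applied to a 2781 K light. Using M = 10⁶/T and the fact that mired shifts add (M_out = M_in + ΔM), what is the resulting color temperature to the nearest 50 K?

M_in = 10⁶/2781 = 359.58 mireds.
M_out = 359.58 + (-57) = 302.58 mireds.
T_out = 10⁶/302.58 = 3304.9 K → 3300 K.

3300 K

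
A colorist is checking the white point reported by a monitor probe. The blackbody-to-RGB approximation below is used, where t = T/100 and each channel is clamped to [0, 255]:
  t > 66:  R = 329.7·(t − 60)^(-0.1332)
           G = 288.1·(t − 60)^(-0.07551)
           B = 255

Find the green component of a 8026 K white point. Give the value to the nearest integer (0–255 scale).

t = 8026/100 = 80.26; the t > 66 branch applies.
G = 288.1·(80.26 − 60)^(-0.07551) = 288.1·20.26^(-0.07551) = 288.1·0.79677 = 229.551.
Rounded: 230.

230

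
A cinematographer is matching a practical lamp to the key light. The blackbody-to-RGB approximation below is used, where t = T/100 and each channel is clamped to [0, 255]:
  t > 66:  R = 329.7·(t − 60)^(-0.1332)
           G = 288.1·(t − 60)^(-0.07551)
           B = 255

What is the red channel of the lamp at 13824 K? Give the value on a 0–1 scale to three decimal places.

0.723

t = 13824/100 = 138.24; the t > 66 branch applies.
R = 329.7·(138.24 − 60)^(-0.1332) = 329.7·78.24^(-0.1332) = 329.7·0.55949 = 184.465.
On a 0–1 scale: 184.465/255 = 0.7234 → 0.723.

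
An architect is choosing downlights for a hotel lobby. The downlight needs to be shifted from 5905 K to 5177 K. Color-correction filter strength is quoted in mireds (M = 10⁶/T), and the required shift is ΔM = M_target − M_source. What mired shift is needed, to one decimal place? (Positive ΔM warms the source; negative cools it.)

+23.8 mireds

M_source = 10⁶/5905 = 169.348; M_target = 10⁶/5177 = 193.162.
ΔM = 193.162 − 169.348 = 23.814 → +23.8 mireds, a warming shift.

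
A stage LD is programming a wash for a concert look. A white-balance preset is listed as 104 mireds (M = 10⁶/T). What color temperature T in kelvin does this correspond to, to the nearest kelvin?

9615 K

T = 10⁶ / 104 = 9615.38 K → 9615 K.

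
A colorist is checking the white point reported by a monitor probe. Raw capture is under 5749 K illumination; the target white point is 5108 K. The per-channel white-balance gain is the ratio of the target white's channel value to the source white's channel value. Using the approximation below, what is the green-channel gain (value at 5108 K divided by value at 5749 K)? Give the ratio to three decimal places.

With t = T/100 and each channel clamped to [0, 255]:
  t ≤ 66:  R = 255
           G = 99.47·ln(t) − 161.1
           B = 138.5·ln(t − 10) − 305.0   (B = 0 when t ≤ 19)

At 5749 K (t = 57.49):
  G = 99.47·ln 57.49 − 161.1 = 99.47·4.0516 − 161.1 = 241.914.
At 5108 K (t = 51.08):
  G = 99.47·ln 51.08 − 161.1 = 99.47·3.9334 − 161.1 = 230.155.
Gain = 230.155 / 241.914 = 0.9514 → 0.951.

0.951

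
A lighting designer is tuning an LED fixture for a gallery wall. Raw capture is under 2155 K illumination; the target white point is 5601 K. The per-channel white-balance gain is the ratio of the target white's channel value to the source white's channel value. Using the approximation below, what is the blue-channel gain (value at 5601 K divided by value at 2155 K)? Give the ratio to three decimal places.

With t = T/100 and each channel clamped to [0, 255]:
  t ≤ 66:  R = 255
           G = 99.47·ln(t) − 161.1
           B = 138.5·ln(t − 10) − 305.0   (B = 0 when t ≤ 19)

At 2155 K (t = 21.55):
  B = 138.5·ln(21.55 − 10) − 305.0 = 138.5·ln 11.55 − 305.0 = 138.5·2.4467 − 305.0 = 33.866.
At 5601 K (t = 56.01):
  B = 138.5·ln(56.01 − 10) − 305.0 = 138.5·ln 46.01 − 305.0 = 138.5·3.8289 − 305.0 = 225.297.
Gain = 225.297 / 33.866 = 6.6526 → 6.653.

6.653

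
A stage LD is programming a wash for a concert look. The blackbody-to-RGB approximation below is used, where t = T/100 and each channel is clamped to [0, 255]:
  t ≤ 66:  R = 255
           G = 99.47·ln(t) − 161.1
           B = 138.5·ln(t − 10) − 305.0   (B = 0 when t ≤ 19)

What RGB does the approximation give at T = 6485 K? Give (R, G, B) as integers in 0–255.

t = 6485/100 = 64.85; the t ≤ 66 branch applies.
R = 255 by definition for t ≤ 66.
G = 99.47·ln 64.85 − 161.1 = 99.47·4.1721 − 161.1 = 253.896.
B = 138.5·ln(64.85 − 10) − 305.0 = 138.5·ln 54.85 − 305.0 = 138.5·4.0046 − 305.0 = 249.637.
Rounded: (255, 254, 250).

(255, 254, 250)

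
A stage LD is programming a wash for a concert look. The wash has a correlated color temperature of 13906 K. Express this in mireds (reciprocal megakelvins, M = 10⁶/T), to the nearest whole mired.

72 mireds

M = 10⁶ / 13906 = 71.911 → 72 mireds.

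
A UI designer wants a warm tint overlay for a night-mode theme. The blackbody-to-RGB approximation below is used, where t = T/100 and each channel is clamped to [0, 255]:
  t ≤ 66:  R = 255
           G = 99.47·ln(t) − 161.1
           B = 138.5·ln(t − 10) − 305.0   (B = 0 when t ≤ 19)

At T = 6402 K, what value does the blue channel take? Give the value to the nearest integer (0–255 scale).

t = 6402/100 = 64.02; the t ≤ 66 branch applies.
B = 138.5·ln(64.02 − 10) − 305.0 = 138.5·ln 54.02 − 305.0 = 138.5·3.9894 − 305.0 = 247.526.
Rounded: 248.

248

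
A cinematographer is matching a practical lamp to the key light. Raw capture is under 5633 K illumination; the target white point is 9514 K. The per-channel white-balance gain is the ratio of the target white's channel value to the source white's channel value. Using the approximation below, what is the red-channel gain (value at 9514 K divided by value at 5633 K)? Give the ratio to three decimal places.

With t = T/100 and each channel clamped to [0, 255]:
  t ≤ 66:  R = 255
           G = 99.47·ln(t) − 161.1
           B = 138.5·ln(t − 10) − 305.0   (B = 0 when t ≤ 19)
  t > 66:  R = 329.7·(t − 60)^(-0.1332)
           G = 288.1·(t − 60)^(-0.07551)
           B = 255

0.805

At 5633 K (t = 56.33):
  R = 255 by definition for t ≤ 66.
At 9514 K (t = 95.14):
  R = 329.7·(95.14 − 60)^(-0.1332) = 329.7·35.14^(-0.1332) = 329.7·0.62244 = 205.219.
Gain = 205.219 / 255.000 = 0.8048 → 0.805.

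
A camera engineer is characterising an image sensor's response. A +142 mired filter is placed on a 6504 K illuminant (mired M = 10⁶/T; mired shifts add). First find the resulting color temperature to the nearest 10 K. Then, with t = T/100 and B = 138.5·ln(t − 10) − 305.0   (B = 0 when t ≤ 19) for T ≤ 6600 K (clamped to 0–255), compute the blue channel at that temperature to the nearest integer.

134

M_in = 10⁶/6504 = 153.75; M_out = 153.75 + (+142) = 295.75.
T_out = 10⁶/295.75 = 3381.2 K → 3380 K; t = 33.8.
B = 138.5·ln(33.8 − 10) − 305.0 = 138.5·ln 23.8 − 305.0 = 138.5·3.1697 − 305.0 = 134.001.
Rounded: 134.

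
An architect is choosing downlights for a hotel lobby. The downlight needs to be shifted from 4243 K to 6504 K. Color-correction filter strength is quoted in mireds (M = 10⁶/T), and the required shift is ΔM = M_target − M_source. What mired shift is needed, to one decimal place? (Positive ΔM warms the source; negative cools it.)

M_source = 10⁶/4243 = 235.682; M_target = 10⁶/6504 = 153.752.
ΔM = 153.752 − 235.682 = -81.931 → -81.9 mireds, a cooling shift.

-81.9 mireds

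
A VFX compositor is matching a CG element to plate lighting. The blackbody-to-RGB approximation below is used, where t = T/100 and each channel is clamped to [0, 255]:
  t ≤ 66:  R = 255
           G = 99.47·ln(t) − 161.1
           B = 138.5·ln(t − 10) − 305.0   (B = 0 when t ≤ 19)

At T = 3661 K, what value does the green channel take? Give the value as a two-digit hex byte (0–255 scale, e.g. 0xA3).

0xC5

t = 3661/100 = 36.61; the t ≤ 66 branch applies.
G = 99.47·ln 36.61 − 161.1 = 99.47·3.6003 − 161.1 = 197.024.
Rounded: 197; in hex, 0xC5.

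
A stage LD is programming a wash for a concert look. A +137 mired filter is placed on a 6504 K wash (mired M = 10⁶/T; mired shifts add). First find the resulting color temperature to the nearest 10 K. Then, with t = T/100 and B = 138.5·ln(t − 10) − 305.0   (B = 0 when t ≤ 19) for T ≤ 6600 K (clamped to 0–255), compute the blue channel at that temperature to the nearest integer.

M_in = 10⁶/6504 = 153.75; M_out = 153.75 + (+137) = 290.75.
T_out = 10⁶/290.75 = 3439.4 K → 3440 K; t = 34.4.
B = 138.5·ln(34.4 − 10) − 305.0 = 138.5·ln 24.4 − 305.0 = 138.5·3.1946 − 305.0 = 137.450.
Rounded: 137.

137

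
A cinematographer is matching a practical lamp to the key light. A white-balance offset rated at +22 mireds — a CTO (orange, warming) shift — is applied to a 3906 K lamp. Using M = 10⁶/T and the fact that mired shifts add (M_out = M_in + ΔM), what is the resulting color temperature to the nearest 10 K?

3600 K

M_in = 10⁶/3906 = 256.02 mireds.
M_out = 256.02 + (+22) = 278.02 mireds.
T_out = 10⁶/278.02 = 3596.9 K → 3600 K.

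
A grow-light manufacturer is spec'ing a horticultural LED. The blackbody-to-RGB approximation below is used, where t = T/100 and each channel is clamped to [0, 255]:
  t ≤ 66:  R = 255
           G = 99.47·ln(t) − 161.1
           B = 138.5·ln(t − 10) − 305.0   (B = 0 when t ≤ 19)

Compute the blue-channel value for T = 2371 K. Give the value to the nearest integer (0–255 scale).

t = 2371/100 = 23.71; the t ≤ 66 branch applies.
B = 138.5·ln(23.71 − 10) − 305.0 = 138.5·ln 13.71 − 305.0 = 138.5·2.6181 − 305.0 = 57.610.
Rounded: 58.

58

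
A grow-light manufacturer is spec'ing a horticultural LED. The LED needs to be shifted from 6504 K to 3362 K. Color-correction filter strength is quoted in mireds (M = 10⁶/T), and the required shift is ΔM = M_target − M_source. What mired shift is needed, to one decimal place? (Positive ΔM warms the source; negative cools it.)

M_source = 10⁶/6504 = 153.752; M_target = 10⁶/3362 = 297.442.
ΔM = 297.442 − 153.752 = 143.690 → +143.7 mireds, a warming shift.

+143.7 mireds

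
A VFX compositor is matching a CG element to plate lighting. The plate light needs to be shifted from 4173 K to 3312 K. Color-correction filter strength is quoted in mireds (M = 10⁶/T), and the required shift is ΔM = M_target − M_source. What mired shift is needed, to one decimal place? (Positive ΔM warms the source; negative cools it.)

M_source = 10⁶/4173 = 239.636; M_target = 10⁶/3312 = 301.932.
ΔM = 301.932 − 239.636 = 62.297 → +62.3 mireds, a warming shift.

+62.3 mireds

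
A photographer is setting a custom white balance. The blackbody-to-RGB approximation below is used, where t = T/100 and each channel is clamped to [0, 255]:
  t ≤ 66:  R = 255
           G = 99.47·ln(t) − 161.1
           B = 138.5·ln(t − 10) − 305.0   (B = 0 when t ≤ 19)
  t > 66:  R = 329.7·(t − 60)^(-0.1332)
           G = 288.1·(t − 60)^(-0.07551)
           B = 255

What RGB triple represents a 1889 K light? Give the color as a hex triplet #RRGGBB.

t = 1889/100 = 18.89; the t ≤ 66 branch applies.
R = 255 by definition for t ≤ 66.
G = 99.47·ln 18.89 − 161.1 = 99.47·2.9386 − 161.1 = 131.206.
t = 18.89 ≤ 19, so B = 0.
Rounded: (255, 131, 0).
In hex: #FF8300.

#FF8300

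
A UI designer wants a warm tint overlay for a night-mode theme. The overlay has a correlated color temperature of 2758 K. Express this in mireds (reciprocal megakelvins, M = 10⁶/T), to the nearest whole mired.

M = 10⁶ / 2758 = 362.582 → 363 mireds.

363 mireds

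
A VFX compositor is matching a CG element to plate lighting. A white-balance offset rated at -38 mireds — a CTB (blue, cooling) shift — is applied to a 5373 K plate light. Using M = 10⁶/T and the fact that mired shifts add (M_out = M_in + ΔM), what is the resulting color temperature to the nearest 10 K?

M_in = 10⁶/5373 = 186.12 mireds.
M_out = 186.12 + (-38) = 148.12 mireds.
T_out = 10⁶/148.12 = 6751.5 K → 6750 K.

6750 K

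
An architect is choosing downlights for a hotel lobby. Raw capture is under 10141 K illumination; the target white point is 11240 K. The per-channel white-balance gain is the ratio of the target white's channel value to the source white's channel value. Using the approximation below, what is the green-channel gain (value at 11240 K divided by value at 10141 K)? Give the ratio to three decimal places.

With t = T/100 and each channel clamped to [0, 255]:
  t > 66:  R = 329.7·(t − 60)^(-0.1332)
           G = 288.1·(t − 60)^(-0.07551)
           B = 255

0.982

At 10141 K (t = 101.41):
  G = 288.1·(101.41 − 60)^(-0.07551) = 288.1·41.41^(-0.07551) = 288.1·0.75491 = 217.488.
At 11240 K (t = 112.4):
  G = 288.1·(112.4 − 60)^(-0.07551) = 288.1·52.4^(-0.07551) = 288.1·0.74161 = 213.657.
Gain = 213.657 / 217.488 = 0.9824 → 0.982.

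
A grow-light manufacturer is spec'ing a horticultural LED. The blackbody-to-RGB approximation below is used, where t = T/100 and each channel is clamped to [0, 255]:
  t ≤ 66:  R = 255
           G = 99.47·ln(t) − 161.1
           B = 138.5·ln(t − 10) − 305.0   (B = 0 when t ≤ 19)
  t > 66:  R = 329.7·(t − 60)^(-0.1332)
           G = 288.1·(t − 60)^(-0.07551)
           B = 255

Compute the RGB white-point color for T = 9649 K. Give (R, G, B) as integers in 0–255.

t = 9649/100 = 96.49; the t > 66 branch applies.
R = 329.7·(96.49 − 60)^(-0.1332) = 329.7·36.49^(-0.1332) = 329.7·0.61932 = 204.191.
G = 288.1·(96.49 − 60)^(-0.07551) = 288.1·36.49^(-0.07551) = 288.1·0.76215 = 219.575.
B = 255 by definition for t > 66.
Rounded: (204, 220, 255).

(204, 220, 255)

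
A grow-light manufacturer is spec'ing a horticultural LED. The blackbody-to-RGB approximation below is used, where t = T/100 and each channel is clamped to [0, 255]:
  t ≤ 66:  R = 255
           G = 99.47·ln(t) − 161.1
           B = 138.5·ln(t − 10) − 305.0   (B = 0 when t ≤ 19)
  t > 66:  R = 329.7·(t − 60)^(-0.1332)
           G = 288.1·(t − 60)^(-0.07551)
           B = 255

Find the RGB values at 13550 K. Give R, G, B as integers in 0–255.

t = 13550/100 = 135.5; the t > 66 branch applies.
R = 329.7·(135.5 − 60)^(-0.1332) = 329.7·75.5^(-0.1332) = 329.7·0.56216 = 185.343.
G = 288.1·(135.5 − 60)^(-0.07551) = 288.1·75.5^(-0.07551) = 288.1·0.72143 = 207.845.
B = 255 by definition for t > 66.
Rounded: (185, 208, 255).

R=185, G=208, B=255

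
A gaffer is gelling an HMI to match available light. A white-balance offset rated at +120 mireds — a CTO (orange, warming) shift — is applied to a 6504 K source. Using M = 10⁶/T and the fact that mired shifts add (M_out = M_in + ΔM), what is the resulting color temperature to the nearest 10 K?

M_in = 10⁶/6504 = 153.75 mireds.
M_out = 153.75 + (+120) = 273.75 mireds.
T_out = 10⁶/273.75 = 3652.9 K → 3650 K.

3650 K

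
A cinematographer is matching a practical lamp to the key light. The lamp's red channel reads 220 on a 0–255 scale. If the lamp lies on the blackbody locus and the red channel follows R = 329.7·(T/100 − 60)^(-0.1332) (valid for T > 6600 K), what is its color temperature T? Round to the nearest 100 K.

(t − 60)^(-0.1332) = 220/329.7 = 0.66727.
t − 60 = 0.66727^(1/-0.1332) = 0.66727^(-7.508) = 20.847, so t = 80.847.
T = 100·t = 8085 K → 8100 K to the nearest 100 K.

8100 K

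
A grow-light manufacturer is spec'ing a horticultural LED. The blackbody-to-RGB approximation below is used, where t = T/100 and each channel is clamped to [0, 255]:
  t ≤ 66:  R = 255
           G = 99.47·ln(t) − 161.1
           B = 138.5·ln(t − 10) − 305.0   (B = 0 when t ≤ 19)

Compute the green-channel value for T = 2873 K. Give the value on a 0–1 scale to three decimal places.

0.678

t = 2873/100 = 28.73; the t ≤ 66 branch applies.
G = 99.47·ln 28.73 − 161.1 = 99.47·3.3579 − 161.1 = 172.914.
On a 0–1 scale: 172.914/255 = 0.6781 → 0.678.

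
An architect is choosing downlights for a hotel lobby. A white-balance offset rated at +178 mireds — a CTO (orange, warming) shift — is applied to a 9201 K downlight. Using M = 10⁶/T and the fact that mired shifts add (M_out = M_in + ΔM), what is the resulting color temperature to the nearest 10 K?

3490 K

M_in = 10⁶/9201 = 108.68 mireds.
M_out = 108.68 + (+178) = 286.68 mireds.
T_out = 10⁶/286.68 = 3488.2 K → 3490 K.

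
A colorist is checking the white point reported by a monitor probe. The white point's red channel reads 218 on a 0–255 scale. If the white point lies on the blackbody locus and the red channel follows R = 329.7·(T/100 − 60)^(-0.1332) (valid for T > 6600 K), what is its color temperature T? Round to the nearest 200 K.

(t − 60)^(-0.1332) = 218/329.7 = 0.66121.
t − 60 = 0.66121^(1/-0.1332) = 0.66121^(-7.508) = 22.326, so t = 82.326.
T = 100·t = 8233 K → 8200 K to the nearest 200 K.

8200 K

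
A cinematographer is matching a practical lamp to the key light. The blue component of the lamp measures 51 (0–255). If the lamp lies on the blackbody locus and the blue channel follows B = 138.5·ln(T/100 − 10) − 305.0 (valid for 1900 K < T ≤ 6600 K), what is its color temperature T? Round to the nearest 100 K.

2300 K

ln(t − 10) = (51 + 305.0) / 138.5 = 2.5704.
t − 10 = e^2.5704 = 13.071, so t = 23.071.
T = 100·t = 2307 K → 2300 K to the nearest 100 K.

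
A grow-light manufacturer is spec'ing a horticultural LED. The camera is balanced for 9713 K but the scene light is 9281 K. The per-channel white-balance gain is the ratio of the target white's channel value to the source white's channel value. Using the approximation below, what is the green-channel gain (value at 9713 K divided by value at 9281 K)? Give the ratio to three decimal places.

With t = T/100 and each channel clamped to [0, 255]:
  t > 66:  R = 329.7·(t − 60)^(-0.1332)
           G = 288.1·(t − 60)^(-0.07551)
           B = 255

0.991

At 9281 K (t = 92.81):
  G = 288.1·(92.81 − 60)^(-0.07551) = 288.1·32.81^(-0.07551) = 288.1·0.76829 = 221.345.
At 9713 K (t = 97.13):
  G = 288.1·(97.13 − 60)^(-0.07551) = 288.1·37.13^(-0.07551) = 288.1·0.76115 = 219.287.
Gain = 219.287 / 221.345 = 0.9907 → 0.991.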